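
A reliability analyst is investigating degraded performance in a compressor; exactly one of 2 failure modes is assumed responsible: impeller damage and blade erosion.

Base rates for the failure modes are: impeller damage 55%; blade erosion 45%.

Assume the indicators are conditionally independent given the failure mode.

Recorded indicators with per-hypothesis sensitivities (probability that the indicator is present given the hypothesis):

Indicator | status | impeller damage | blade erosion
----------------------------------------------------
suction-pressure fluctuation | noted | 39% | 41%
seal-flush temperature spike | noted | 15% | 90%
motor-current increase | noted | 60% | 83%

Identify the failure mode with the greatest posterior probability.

Multiply each prior by the joint likelihood of the indicator pattern:
  impeller damage: 0.55 × 0.39 × 0.15 × 0.60 = 0.019305
  blade erosion: 0.45 × 0.41 × 0.90 × 0.83 = 0.13782
Normalizing constant Z = 0.019305 + 0.13782 = 0.15713.
P(impeller damage | evidence) ≈ 0.019305 / 0.15713 ≈ 0.123
P(blade erosion | evidence) ≈ 0.13782 / 0.15713 ≈ 0.877
The largest is 0.877, so blade erosion is most probable.

blade erosion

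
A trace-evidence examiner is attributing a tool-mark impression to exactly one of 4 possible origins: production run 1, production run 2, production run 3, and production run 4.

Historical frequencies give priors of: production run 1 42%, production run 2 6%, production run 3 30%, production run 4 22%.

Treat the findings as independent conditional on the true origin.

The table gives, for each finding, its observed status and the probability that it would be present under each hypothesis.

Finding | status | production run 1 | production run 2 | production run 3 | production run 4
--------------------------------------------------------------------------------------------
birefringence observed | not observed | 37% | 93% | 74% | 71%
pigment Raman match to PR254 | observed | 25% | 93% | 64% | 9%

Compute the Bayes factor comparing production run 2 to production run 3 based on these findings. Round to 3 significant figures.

0.391

The Bayes factor is the ratio of the joint likelihoods of the evidence pattern under the two hypotheses (using 1 − P(present | H) for each absent finding).
  production run 2: (1 − 0.93) × 0.93 = 0.0651
  production run 3: (1 − 0.74) × 0.64 = 0.1664
Bayes factor = 0.0651 / 0.1664 ≈ 0.391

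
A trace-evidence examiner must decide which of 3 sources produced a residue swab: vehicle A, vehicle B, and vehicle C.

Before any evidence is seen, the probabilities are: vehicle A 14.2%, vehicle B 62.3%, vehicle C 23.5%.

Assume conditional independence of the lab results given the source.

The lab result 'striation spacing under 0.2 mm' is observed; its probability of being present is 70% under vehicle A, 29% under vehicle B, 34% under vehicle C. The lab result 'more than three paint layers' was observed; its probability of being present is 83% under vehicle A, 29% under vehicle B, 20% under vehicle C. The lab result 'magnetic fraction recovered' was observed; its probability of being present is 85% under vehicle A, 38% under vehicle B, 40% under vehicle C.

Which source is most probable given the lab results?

vehicle A

Multiply each prior by the joint likelihood of the lab result pattern:
  vehicle A: 0.142 × 0.70 × 0.83 × 0.85 = 0.070127
  vehicle B: 0.623 × 0.29 × 0.29 × 0.38 = 0.01991
  vehicle C: 0.235 × 0.34 × 0.20 × 0.40 = 0.006392
Marginal likelihood of the evidence = 0.096429.
P(vehicle A | evidence) ≈ 0.070127 / 0.096429 ≈ 0.727
P(vehicle B | evidence) ≈ 0.01991 / 0.096429 ≈ 0.206
P(vehicle C | evidence) ≈ 0.006392 / 0.096429 ≈ 0.066
The largest is 0.727, so vehicle A is most probable.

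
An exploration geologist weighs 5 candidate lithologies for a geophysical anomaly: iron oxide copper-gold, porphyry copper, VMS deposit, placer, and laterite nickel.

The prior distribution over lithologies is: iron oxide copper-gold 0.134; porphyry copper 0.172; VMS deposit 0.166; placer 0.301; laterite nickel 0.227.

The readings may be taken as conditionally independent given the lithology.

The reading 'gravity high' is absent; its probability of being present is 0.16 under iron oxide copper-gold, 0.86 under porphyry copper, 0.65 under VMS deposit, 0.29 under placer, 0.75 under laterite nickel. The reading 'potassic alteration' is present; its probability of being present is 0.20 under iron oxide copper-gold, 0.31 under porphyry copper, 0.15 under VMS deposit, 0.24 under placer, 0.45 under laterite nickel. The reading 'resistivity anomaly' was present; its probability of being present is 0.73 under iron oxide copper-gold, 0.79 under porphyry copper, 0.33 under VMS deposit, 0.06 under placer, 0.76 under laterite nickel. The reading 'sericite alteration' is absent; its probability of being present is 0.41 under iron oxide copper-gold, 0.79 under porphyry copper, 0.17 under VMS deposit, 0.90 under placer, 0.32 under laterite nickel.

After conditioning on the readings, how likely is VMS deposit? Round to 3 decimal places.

For each hypothesis, the unnormalized posterior weight is prior × product of the reading likelihoods (using 1 − P(present | H) for each absent reading):
  iron oxide copper-gold: 0.134 × (1 − 0.16) × 0.20 × 0.73 × (1 − 0.41) = 0.0096959
  porphyry copper: 0.172 × (1 − 0.86) × 0.31 × 0.79 × (1 − 0.79) = 0.0012384
  VMS deposit: 0.166 × (1 − 0.65) × 0.15 × 0.33 × (1 − 0.17) = 0.002387
  placer: 0.301 × (1 − 0.29) × 0.24 × 0.06 × (1 − 0.90) = 0.00030774
  laterite nickel: 0.227 × (1 − 0.75) × 0.45 × 0.76 × (1 − 0.32) = 0.013198
Normalizing constant Z = 0.0096959 + 0.0012384 + 0.002387 + 0.00030774 + 0.013198 = 0.026827.
P(VMS deposit | evidence) = 0.002387 / 0.026827 ≈ 0.089.

0.089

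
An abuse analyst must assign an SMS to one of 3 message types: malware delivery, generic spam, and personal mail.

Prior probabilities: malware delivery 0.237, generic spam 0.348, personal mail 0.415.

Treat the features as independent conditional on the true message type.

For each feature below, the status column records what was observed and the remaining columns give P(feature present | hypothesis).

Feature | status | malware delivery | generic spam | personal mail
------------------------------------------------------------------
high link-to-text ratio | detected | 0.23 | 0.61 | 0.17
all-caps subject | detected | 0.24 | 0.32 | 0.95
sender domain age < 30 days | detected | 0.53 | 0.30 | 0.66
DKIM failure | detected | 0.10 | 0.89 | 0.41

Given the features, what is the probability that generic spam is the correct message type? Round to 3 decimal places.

0.491

Multiply each prior by the joint likelihood of the feature pattern:
  malware delivery: 0.237 × 0.23 × 0.24 × 0.53 × 0.10 = 0.00069337
  generic spam: 0.348 × 0.61 × 0.32 × 0.30 × 0.89 = 0.018137
  personal mail: 0.415 × 0.17 × 0.95 × 0.66 × 0.41 = 0.018136
The unnormalized weights sum to 0.036967.
P(generic spam | evidence) = 0.018137 / 0.036967 ≈ 0.491.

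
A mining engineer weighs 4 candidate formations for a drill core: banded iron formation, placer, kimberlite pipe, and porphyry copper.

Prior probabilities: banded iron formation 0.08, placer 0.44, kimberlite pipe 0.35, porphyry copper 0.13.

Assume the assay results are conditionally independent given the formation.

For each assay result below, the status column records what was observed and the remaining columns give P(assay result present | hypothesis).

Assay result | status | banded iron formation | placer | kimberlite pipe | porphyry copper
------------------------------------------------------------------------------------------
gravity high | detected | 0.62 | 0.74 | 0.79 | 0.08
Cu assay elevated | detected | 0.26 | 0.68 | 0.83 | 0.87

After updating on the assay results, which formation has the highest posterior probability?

kimberlite pipe

Multiply each prior by the joint likelihood of the assay result pattern:
  banded iron formation: 0.08 × 0.62 × 0.26 = 0.012896
  placer: 0.44 × 0.74 × 0.68 = 0.22141
  kimberlite pipe: 0.35 × 0.79 × 0.83 = 0.22949
  porphyry copper: 0.13 × 0.08 × 0.87 = 0.009048
Normalizing constant Z = 0.012896 + 0.22141 + 0.22949 + 0.009048 = 0.47285.
P(banded iron formation | evidence) ≈ 0.012896 / 0.47285 ≈ 0.027
P(placer | evidence) ≈ 0.22141 / 0.47285 ≈ 0.468
P(kimberlite pipe | evidence) ≈ 0.22949 / 0.47285 ≈ 0.485
P(porphyry copper | evidence) ≈ 0.009048 / 0.47285 ≈ 0.019
The largest is 0.485, so kimberlite pipe is most probable.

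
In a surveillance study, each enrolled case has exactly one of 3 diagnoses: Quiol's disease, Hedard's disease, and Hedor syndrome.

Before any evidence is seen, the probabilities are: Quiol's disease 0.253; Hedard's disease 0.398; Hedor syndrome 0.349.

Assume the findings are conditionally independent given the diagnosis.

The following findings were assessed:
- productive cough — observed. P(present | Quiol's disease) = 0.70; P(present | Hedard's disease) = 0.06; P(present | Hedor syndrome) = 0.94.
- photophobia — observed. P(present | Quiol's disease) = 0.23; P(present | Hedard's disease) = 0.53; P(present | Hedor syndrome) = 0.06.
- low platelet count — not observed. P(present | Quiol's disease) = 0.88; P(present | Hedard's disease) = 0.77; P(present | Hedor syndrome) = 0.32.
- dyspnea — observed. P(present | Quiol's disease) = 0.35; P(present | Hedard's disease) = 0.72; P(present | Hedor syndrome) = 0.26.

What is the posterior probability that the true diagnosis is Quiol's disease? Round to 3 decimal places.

Multiply each prior by the joint likelihood of the evidence pattern (using 1 − P(present | H) for each absent finding):
  Quiol's disease: 0.253 × 0.70 × 0.23 × (1 − 0.88) × 0.35 = 0.0017108
  Hedard's disease: 0.398 × 0.06 × 0.53 × (1 − 0.77) × 0.72 = 0.0020959
  Hedor syndrome: 0.349 × 0.94 × 0.06 × (1 − 0.32) × 0.26 = 0.0034801
Marginal likelihood of the evidence = 0.0072867.
P(Quiol's disease | evidence) = 0.0017108 / 0.0072867 ≈ 0.235.

0.235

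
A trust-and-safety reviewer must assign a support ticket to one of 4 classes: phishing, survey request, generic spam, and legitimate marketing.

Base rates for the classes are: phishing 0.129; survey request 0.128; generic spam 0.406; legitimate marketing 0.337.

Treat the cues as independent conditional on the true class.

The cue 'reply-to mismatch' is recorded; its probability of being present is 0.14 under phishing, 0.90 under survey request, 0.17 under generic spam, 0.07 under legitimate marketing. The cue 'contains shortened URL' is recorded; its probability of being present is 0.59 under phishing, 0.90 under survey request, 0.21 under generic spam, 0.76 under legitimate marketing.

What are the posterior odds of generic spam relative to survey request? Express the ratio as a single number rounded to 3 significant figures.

Unnormalized posterior weight (prior times the cue likelihoods) for each of the two hypotheses:
  generic spam: 0.406 × 0.17 × 0.21 = 0.014494
  survey request: 0.128 × 0.90 × 0.90 = 0.10368
Posterior odds = 0.014494 / 0.10368 ≈ 0.140.

0.140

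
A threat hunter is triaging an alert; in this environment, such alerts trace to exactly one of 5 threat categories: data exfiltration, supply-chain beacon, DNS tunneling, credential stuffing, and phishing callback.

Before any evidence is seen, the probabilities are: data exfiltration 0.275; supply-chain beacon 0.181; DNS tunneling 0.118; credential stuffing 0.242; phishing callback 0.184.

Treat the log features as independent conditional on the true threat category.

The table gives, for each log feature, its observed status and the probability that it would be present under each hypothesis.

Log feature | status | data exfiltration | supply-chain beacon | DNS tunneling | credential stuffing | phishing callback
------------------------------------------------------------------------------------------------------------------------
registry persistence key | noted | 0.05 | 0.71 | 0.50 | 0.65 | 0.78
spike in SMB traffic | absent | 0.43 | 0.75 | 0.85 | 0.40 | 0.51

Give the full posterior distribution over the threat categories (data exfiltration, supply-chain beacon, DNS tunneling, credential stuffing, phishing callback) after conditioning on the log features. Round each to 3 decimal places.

Multiply each prior by the joint likelihood of the log feature pattern (using 1 − P(present | H) for each absent log feature):
  data exfiltration: 0.275 × 0.05 × (1 − 0.43) = 0.0078375
  supply-chain beacon: 0.181 × 0.71 × (1 − 0.75) = 0.032127
  DNS tunneling: 0.118 × 0.50 × (1 − 0.85) = 0.00885
  credential stuffing: 0.242 × 0.65 × (1 − 0.40) = 0.09438
  phishing callback: 0.184 × 0.78 × (1 − 0.51) = 0.070325
The unnormalized weights sum to 0.21352.
P(data exfiltration | evidence) = 0.0078375 / 0.21352 ≈ 0.037
P(supply-chain beacon | evidence) = 0.032127 / 0.21352 ≈ 0.150
P(DNS tunneling | evidence) = 0.00885 / 0.21352 ≈ 0.041
P(credential stuffing | evidence) = 0.09438 / 0.21352 ≈ 0.442
P(phishing callback | evidence) = 0.070325 / 0.21352 ≈ 0.329

0.037, 0.150, 0.041, 0.442, 0.329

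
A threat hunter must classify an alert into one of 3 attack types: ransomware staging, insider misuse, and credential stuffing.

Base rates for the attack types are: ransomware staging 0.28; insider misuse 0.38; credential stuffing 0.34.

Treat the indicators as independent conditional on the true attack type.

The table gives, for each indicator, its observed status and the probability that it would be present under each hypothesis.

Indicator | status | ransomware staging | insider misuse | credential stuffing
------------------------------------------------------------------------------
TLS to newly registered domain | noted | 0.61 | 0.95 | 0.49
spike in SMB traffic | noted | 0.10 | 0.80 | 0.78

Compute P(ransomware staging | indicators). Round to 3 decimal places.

0.039

Multiply each prior by the joint likelihood of the indicator pattern:
  ransomware staging: 0.28 × 0.61 × 0.10 = 0.01708
  insider misuse: 0.38 × 0.95 × 0.80 = 0.2888
  credential stuffing: 0.34 × 0.49 × 0.78 = 0.12995
The unnormalized weights sum to 0.43583.
P(ransomware staging | evidence) = 0.01708 / 0.43583 ≈ 0.039.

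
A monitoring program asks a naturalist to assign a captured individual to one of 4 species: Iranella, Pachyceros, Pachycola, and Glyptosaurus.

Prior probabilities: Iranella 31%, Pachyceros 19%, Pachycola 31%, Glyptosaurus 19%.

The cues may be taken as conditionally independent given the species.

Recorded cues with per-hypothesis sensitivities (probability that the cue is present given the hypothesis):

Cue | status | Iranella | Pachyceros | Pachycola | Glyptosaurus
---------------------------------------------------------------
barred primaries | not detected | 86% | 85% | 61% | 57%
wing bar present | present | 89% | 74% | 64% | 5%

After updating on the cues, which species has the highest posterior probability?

Pachycola

For each hypothesis, the unnormalized posterior weight is prior × product of the cue likelihoods (using 1 − P(present | H) for each absent cue):
  Iranella: 0.31 × (1 − 0.86) × 0.89 = 0.038626
  Pachyceros: 0.19 × (1 − 0.85) × 0.74 = 0.02109
  Pachycola: 0.31 × (1 − 0.61) × 0.64 = 0.077376
  Glyptosaurus: 0.19 × (1 − 0.57) × 0.05 = 0.004085
Normalizing constant Z = 0.038626 + 0.02109 + 0.077376 + 0.004085 = 0.14118.
P(Iranella | evidence) ≈ 0.038626 / 0.14118 ≈ 0.274
P(Pachyceros | evidence) ≈ 0.02109 / 0.14118 ≈ 0.149
P(Pachycola | evidence) ≈ 0.077376 / 0.14118 ≈ 0.548
P(Glyptosaurus | evidence) ≈ 0.004085 / 0.14118 ≈ 0.029
The largest is 0.548, so Pachycola is most probable.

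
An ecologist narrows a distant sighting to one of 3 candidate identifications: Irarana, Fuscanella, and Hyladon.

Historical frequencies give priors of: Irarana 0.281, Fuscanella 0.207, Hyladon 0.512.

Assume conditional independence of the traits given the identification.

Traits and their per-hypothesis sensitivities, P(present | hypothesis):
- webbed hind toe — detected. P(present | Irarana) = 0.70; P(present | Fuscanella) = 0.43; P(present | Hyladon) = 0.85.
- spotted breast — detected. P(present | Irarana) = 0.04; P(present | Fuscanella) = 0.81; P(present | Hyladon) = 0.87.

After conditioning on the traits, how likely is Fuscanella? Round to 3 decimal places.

0.157

By Bayes' rule with conditional independence, the unnormalized weight for each hypothesis is prior × ∏ likelihoods:
  Irarana: 0.281 × 0.70 × 0.04 = 0.007868
  Fuscanella: 0.207 × 0.43 × 0.81 = 0.072098
  Hyladon: 0.512 × 0.85 × 0.87 = 0.37862
The unnormalized weights sum to 0.45859.
P(Fuscanella | evidence) = 0.072098 / 0.45859 ≈ 0.157.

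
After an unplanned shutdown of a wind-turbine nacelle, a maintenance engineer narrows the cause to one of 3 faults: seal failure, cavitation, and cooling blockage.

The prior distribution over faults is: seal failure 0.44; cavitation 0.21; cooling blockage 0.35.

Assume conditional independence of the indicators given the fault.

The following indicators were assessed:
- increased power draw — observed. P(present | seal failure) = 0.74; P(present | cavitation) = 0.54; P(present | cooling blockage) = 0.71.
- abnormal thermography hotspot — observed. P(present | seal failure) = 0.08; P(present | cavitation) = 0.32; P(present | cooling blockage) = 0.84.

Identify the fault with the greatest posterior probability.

Multiply each prior by the joint likelihood of the indicator pattern:
  seal failure: 0.44 × 0.74 × 0.08 = 0.026048
  cavitation: 0.21 × 0.54 × 0.32 = 0.036288
  cooling blockage: 0.35 × 0.71 × 0.84 = 0.20874
The unnormalized weights sum to 0.27108.
P(seal failure | evidence) ≈ 0.026048 / 0.27108 ≈ 0.096
P(cavitation | evidence) ≈ 0.036288 / 0.27108 ≈ 0.134
P(cooling blockage | evidence) ≈ 0.20874 / 0.27108 ≈ 0.770
The largest is 0.770, so cooling blockage is most probable.

cooling blockage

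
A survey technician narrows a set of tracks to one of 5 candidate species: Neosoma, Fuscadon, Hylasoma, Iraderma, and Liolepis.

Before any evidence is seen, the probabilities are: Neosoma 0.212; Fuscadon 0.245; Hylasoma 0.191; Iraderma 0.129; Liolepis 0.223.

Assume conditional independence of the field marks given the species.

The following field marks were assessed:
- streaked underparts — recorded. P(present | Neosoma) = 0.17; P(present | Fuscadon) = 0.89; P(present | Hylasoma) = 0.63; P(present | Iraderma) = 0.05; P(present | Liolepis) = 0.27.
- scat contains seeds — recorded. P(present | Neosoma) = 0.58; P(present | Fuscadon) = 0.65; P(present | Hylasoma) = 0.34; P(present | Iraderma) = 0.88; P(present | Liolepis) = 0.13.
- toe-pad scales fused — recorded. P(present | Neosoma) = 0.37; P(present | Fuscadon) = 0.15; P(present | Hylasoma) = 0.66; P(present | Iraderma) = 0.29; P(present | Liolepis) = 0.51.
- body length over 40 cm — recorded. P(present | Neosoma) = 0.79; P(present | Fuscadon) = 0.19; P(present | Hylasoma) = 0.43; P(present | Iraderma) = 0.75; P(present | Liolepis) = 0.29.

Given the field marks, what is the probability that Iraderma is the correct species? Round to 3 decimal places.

Multiply each prior by the joint likelihood of the field mark pattern:
  Neosoma: 0.212 × 0.17 × 0.58 × 0.37 × 0.79 = 0.00611
  Fuscadon: 0.245 × 0.89 × 0.65 × 0.15 × 0.19 = 0.0040394
  Hylasoma: 0.191 × 0.63 × 0.34 × 0.66 × 0.43 = 0.011611
  Iraderma: 0.129 × 0.05 × 0.88 × 0.29 × 0.75 = 0.0012345
  Liolepis: 0.223 × 0.27 × 0.13 × 0.51 × 0.29 = 0.0011577
Marginal likelihood of the evidence = 0.024152.
P(Iraderma | evidence) = 0.0012345 / 0.024152 ≈ 0.051.

0.051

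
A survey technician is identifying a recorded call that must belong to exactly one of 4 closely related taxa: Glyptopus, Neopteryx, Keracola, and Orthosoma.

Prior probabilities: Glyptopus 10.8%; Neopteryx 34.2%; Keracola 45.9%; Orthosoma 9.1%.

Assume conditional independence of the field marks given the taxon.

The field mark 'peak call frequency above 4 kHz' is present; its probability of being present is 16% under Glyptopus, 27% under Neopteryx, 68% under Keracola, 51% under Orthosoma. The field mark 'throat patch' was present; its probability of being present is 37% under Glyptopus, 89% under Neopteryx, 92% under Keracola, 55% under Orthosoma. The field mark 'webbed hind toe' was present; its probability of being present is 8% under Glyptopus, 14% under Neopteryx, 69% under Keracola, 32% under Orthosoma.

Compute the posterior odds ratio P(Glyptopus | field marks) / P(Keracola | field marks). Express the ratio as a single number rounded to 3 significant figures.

Unnormalized posterior weight (prior times the field mark likelihoods) for each of the two hypotheses:
  Glyptopus: 0.108 × 0.16 × 0.37 × 0.08 = 0.00051149
  Keracola: 0.459 × 0.68 × 0.92 × 0.69 = 0.19813
Odds(Glyptopus : Keracola) = 0.00051149 / 0.19813 ≈ 0.00258.

0.00258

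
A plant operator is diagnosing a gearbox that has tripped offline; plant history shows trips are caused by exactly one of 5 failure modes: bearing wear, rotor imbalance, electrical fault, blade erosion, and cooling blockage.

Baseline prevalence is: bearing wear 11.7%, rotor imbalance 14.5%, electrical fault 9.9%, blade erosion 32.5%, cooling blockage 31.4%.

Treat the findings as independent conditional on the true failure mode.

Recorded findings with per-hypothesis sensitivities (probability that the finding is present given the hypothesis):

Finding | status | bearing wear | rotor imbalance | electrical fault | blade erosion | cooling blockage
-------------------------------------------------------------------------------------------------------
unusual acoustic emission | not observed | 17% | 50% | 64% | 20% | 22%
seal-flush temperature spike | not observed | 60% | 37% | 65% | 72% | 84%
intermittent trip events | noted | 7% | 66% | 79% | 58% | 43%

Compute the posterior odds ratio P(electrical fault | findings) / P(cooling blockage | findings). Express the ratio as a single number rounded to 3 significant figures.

0.585

Unnormalized posterior weight (prior times the finding likelihoods) for each of the two hypotheses (using 1 − P(present | H) for each absent finding):
  electrical fault: 0.099 × (1 − 0.64) × (1 − 0.65) × 0.79 = 0.0098545
  cooling blockage: 0.314 × (1 − 0.22) × (1 − 0.84) × 0.43 = 0.01685
Odds(electrical fault : cooling blockage) = 0.0098545 / 0.01685 ≈ 0.585.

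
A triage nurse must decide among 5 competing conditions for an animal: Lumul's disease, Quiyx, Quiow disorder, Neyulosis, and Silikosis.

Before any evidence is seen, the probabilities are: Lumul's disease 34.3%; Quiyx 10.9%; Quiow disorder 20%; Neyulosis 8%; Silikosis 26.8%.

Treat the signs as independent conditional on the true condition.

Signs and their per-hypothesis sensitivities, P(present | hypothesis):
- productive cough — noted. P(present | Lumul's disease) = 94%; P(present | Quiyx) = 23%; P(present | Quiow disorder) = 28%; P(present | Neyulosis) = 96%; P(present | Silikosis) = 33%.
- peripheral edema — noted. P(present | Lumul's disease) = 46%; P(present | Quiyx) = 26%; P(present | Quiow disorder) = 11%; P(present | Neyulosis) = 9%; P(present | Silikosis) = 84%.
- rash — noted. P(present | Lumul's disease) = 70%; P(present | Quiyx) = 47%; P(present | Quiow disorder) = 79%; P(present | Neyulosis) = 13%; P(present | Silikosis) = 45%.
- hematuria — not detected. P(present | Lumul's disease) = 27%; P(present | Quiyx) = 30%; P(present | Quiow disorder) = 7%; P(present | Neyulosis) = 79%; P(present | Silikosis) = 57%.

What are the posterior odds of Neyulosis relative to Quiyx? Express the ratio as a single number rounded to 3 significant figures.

Posterior odds equal prior odds times the likelihood ratio; only the two competing hypotheses matter (using 1 − P(present | H) for each absent sign).
  Neyulosis: 0.080 × 0.96 × 0.09 × 0.13 × (1 − 0.79) = 0.0001887
  Quiyx: 0.109 × 0.23 × 0.26 × 0.47 × (1 − 0.30) = 0.0021445
Odds(Neyulosis : Quiyx) = 0.0001887 / 0.0021445 ≈ 0.0880.

0.0880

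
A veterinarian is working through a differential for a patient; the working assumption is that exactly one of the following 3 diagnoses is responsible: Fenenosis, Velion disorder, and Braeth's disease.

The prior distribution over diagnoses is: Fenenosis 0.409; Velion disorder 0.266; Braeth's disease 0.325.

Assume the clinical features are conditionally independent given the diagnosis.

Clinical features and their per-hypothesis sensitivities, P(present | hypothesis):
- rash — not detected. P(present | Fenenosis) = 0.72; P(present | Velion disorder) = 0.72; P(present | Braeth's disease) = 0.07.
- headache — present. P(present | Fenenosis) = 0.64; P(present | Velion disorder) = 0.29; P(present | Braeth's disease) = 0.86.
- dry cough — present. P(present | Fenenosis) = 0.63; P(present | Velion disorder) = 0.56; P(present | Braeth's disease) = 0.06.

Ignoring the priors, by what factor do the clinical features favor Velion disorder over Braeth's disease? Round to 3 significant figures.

The Bayes factor is the ratio of the joint likelihoods of the clinical feature pattern under the two hypotheses (using 1 − P(present | H) for each absent clinical feature).
  Velion disorder: (1 − 0.72) × 0.29 × 0.56 = 0.045472
  Braeth's disease: (1 − 0.07) × 0.86 × 0.06 = 0.047988
Bayes factor = 0.045472 / 0.047988 ≈ 0.948

0.948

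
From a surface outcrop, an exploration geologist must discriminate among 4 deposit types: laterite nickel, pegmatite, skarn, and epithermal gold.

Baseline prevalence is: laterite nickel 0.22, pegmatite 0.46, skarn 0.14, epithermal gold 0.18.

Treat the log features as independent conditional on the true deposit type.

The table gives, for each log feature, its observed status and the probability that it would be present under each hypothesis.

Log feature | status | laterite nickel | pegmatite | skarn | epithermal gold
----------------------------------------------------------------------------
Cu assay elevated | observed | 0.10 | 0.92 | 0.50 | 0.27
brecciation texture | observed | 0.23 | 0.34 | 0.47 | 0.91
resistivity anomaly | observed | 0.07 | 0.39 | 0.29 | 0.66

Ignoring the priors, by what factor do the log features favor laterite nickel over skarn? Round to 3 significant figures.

Joint likelihood of the log feature pattern under each hypothesis:
  laterite nickel: 0.10 × 0.23 × 0.07 = 0.00161
  skarn: 0.50 × 0.47 × 0.29 = 0.06815
Bayes factor = 0.00161 / 0.06815 ≈ 0.0236

0.0236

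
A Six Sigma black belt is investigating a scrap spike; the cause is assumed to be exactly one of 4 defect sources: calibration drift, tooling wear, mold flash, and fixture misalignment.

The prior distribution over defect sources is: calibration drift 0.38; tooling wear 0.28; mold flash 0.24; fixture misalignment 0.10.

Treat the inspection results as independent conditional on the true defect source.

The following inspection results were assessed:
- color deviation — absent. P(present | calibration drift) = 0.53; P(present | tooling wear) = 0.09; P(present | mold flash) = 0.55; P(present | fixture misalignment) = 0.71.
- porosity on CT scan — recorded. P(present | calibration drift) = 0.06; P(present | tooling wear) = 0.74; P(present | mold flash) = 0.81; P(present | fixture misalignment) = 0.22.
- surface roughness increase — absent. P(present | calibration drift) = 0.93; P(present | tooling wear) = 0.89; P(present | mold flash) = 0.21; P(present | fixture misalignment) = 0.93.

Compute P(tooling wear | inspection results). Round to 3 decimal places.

0.228

Multiply each prior by the joint likelihood of the inspection result pattern (using 1 − P(present | H) for each absent inspection result):
  calibration drift: 0.38 × (1 − 0.53) × 0.06 × (1 − 0.93) = 0.00075012
  tooling wear: 0.28 × (1 − 0.09) × 0.74 × (1 − 0.89) = 0.020741
  mold flash: 0.24 × (1 − 0.55) × 0.81 × (1 − 0.21) = 0.069109
  fixture misalignment: 0.10 × (1 − 0.71) × 0.22 × (1 − 0.93) = 0.0004466
Marginal likelihood of the evidence = 0.091047.
P(tooling wear | evidence) = 0.020741 / 0.091047 ≈ 0.228.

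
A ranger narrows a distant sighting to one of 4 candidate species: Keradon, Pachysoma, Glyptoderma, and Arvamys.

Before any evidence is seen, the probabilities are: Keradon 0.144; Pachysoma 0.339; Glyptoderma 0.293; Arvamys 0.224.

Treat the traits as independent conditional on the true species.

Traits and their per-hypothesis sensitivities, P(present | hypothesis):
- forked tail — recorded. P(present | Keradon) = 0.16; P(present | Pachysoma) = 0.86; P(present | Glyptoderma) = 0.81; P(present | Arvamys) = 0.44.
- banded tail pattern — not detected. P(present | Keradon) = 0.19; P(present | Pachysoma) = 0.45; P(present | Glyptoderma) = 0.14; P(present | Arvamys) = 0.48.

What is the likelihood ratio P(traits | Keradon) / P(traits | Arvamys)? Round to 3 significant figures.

0.566

Take the product of per-trait likelihoods under each hypothesis (using 1 − P(present | H) for each absent trait), then divide.
  Keradon: 0.16 × (1 − 0.19) = 0.1296
  Arvamys: 0.44 × (1 − 0.48) = 0.2288
Bayes factor = 0.1296 / 0.2288 ≈ 0.566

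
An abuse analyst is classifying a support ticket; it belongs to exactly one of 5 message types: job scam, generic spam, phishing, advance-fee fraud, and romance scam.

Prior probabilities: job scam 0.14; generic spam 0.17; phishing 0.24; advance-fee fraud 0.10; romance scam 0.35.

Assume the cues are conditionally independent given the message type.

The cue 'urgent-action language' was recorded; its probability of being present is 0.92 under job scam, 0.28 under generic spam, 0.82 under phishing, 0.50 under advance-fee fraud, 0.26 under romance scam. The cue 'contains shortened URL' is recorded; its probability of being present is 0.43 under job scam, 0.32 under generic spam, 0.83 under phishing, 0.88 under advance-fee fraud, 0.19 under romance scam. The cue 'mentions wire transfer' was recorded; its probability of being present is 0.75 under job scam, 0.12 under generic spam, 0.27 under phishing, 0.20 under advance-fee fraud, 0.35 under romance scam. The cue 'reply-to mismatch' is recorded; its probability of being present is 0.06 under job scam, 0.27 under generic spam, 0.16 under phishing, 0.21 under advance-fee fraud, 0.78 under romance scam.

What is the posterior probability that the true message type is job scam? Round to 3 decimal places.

Multiply each prior by the joint likelihood of the cue pattern:
  job scam: 0.14 × 0.92 × 0.43 × 0.75 × 0.06 = 0.0024923
  generic spam: 0.17 × 0.28 × 0.32 × 0.12 × 0.27 = 0.00049352
  phishing: 0.24 × 0.82 × 0.83 × 0.27 × 0.16 = 0.0070565
  advance-fee fraud: 0.10 × 0.50 × 0.88 × 0.20 × 0.21 = 0.001848
  romance scam: 0.35 × 0.26 × 0.19 × 0.35 × 0.78 = 0.0047202
Normalizing constant Z = 0.0024923 + 0.00049352 + 0.0070565 + 0.001848 + 0.0047202 = 0.01661.
P(job scam | evidence) = 0.0024923 / 0.01661 ≈ 0.150.

0.150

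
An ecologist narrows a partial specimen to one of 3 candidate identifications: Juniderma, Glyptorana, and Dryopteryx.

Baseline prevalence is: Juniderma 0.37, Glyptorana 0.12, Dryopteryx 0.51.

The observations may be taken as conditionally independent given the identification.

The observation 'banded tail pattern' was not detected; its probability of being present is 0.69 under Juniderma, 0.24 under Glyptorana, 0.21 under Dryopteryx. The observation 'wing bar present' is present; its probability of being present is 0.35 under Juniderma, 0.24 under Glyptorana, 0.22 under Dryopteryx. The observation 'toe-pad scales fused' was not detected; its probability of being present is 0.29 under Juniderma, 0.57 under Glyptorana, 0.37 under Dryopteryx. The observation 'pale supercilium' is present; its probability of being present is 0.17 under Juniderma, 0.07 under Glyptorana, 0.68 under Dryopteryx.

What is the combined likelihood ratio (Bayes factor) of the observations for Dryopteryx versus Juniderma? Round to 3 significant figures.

5.69

Take the product of per-observation likelihoods under each hypothesis (using 1 − P(present | H) for each absent observation), then divide.
  Dryopteryx: (1 − 0.21) × 0.22 × (1 − 0.37) × 0.68 = 0.074456
  Juniderma: (1 − 0.69) × 0.35 × (1 − 0.29) × 0.17 = 0.013096
Bayes factor = 0.074456 / 0.013096 ≈ 5.69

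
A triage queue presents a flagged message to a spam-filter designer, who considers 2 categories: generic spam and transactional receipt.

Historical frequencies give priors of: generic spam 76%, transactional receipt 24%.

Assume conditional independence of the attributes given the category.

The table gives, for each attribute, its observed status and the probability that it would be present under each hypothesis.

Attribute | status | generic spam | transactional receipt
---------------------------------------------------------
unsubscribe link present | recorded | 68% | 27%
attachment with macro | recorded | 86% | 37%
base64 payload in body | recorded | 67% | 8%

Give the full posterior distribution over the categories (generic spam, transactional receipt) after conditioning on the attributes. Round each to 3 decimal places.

0.994, 0.006

For each hypothesis, the unnormalized posterior weight is prior × product of the attribute likelihoods:
  generic spam: 0.76 × 0.68 × 0.86 × 0.67 = 0.29778
  transactional receipt: 0.24 × 0.27 × 0.37 × 0.08 = 0.0019181
Marginal likelihood of the evidence = 0.2997.
P(generic spam | evidence) = 0.29778 / 0.2997 ≈ 0.994
P(transactional receipt | evidence) = 0.0019181 / 0.2997 ≈ 0.006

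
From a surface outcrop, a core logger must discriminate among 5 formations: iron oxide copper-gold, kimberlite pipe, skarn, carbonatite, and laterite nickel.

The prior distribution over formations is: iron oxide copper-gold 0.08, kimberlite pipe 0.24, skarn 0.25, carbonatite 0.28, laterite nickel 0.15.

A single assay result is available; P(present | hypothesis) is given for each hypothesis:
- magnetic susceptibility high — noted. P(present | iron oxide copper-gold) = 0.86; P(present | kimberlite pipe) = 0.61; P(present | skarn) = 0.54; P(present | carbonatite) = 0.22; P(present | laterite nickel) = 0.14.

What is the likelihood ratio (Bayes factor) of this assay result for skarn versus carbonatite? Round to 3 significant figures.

2.45

The Bayes factor is the ratio of the two likelihoods.
  skarn: 0.54
  carbonatite: 0.22
Bayes factor = 0.54 / 0.22 ≈ 2.45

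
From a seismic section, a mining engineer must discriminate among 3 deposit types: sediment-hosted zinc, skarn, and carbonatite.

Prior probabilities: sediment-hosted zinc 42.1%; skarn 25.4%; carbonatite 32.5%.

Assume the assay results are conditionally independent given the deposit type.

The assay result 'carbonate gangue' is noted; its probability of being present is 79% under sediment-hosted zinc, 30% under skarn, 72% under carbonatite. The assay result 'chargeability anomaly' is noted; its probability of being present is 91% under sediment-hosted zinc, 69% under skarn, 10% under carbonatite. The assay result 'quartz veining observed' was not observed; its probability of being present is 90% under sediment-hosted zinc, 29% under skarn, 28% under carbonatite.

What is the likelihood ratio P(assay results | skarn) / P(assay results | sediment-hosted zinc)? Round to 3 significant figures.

2.04

Joint likelihood of the assay result pattern under each hypothesis (using 1 − P(present | H) for each absent assay result):
  skarn: 0.30 × 0.69 × (1 − 0.29) = 0.14697
  sediment-hosted zinc: 0.79 × 0.91 × (1 − 0.90) = 0.07189
Bayes factor = 0.14697 / 0.07189 ≈ 2.04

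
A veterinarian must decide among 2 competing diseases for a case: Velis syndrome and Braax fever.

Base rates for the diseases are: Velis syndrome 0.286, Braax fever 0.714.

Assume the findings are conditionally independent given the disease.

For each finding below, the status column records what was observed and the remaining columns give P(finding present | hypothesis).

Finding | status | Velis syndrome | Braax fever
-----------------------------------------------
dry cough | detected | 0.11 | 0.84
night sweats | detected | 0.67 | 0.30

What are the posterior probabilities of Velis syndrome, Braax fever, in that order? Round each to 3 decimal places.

0.105, 0.895

For each hypothesis, the unnormalized posterior weight is prior × product of the finding likelihoods:
  Velis syndrome: 0.286 × 0.11 × 0.67 = 0.021078
  Braax fever: 0.714 × 0.84 × 0.30 = 0.17993
Marginal likelihood of the evidence = 0.20101.
P(Velis syndrome | evidence) = 0.021078 / 0.20101 ≈ 0.105
P(Braax fever | evidence) = 0.17993 / 0.20101 ≈ 0.895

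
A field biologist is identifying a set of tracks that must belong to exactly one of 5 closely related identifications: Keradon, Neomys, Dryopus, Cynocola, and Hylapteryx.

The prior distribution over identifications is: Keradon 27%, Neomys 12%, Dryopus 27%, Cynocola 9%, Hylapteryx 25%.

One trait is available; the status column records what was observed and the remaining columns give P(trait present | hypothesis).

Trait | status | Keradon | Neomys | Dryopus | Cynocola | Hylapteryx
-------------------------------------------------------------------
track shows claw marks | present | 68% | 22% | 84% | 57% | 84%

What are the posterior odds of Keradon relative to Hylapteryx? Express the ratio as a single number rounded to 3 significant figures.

The normalizing constant cancels in an odds ratio, so compute prior × likelihood for the two hypotheses only:
  Keradon: 0.27 × 0.68 = 0.1836
  Hylapteryx: 0.25 × 0.84 = 0.21
Odds(Keradon : Hylapteryx) = 0.1836 / 0.21 ≈ 0.874.

0.874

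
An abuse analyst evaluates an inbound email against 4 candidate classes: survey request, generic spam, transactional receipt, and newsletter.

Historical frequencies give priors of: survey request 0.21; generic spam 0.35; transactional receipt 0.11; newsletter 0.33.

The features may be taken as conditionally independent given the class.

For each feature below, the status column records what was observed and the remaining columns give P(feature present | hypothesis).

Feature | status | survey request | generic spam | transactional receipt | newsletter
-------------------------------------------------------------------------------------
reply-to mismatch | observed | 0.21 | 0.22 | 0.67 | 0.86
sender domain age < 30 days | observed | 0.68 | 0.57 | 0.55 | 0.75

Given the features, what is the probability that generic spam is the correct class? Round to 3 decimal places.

By Bayes' rule with conditional independence, the unnormalized weight for each hypothesis is prior × ∏ likelihoods:
  survey request: 0.21 × 0.21 × 0.68 = 0.029988
  generic spam: 0.35 × 0.22 × 0.57 = 0.04389
  transactional receipt: 0.11 × 0.67 × 0.55 = 0.040535
  newsletter: 0.33 × 0.86 × 0.75 = 0.21285
Normalizing constant Z = 0.029988 + 0.04389 + 0.040535 + 0.21285 = 0.32726.
P(generic spam | evidence) = 0.04389 / 0.32726 ≈ 0.134.

0.134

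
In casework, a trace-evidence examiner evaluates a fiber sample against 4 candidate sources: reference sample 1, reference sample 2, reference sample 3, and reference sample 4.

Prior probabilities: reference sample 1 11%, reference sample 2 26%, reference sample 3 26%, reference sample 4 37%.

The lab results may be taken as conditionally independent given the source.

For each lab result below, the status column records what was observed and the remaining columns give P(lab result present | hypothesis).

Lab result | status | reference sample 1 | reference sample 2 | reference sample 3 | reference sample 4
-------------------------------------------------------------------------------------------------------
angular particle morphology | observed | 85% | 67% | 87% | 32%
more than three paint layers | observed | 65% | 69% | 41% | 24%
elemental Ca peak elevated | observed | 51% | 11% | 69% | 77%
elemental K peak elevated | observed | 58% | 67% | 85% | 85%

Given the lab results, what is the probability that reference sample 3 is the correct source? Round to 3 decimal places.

0.545

Multiply each prior by the joint likelihood of the lab result pattern:
  reference sample 1: 0.11 × 0.85 × 0.65 × 0.51 × 0.58 = 0.017977
  reference sample 2: 0.26 × 0.67 × 0.69 × 0.11 × 0.67 = 0.0088586
  reference sample 3: 0.26 × 0.87 × 0.41 × 0.69 × 0.85 = 0.054393
  reference sample 4: 0.37 × 0.32 × 0.24 × 0.77 × 0.85 = 0.018598
Marginal likelihood of the evidence = 0.099827.
P(reference sample 3 | evidence) = 0.054393 / 0.099827 ≈ 0.545.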